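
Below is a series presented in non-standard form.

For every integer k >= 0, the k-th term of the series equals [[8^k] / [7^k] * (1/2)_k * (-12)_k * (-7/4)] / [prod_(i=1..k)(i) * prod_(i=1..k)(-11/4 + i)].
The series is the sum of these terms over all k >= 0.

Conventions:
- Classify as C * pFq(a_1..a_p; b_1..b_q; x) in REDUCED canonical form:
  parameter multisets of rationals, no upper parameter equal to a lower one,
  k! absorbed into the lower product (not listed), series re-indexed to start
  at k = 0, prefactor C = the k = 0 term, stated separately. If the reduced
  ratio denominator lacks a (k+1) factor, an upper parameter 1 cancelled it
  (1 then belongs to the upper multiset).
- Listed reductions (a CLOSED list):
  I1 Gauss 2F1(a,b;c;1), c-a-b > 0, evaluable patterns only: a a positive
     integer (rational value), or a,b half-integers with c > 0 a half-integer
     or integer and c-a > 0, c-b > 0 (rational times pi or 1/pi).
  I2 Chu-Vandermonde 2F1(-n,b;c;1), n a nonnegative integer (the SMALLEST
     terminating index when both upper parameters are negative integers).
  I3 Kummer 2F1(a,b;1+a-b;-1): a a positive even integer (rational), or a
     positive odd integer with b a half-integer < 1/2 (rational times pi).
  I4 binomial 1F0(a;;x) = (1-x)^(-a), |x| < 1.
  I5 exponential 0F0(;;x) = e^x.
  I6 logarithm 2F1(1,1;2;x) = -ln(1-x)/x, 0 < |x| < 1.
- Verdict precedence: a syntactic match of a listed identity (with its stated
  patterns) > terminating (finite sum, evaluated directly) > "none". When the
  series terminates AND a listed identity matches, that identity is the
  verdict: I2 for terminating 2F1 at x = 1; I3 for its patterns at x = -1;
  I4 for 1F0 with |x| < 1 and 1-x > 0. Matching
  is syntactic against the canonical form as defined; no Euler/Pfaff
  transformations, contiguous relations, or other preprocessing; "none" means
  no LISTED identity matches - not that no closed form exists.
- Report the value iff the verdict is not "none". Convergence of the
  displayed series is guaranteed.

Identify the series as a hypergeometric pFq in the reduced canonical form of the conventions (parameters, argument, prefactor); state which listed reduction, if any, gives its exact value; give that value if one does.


At argument 8/7: a 2F1 with upper {-12, 1/2}, lower {-7/4}, scaled by C = -7/4. Verdict: terminating - the sum ends at index 12 because -12 is a negative integer; exact evaluation follows. Hence: 7718352346041759/9377788450956380.

Key observation: with t_0 = -7/4, the two geometric factors (prefactor -7/4) combine into one argument.
Step ratio: r(k) = (8/7) * (k-12) (k+1/2) / [(k-7/4) (k+1)] - poly over poly, x = (8/7) from leading terms; C = -7/4 at k = 0.


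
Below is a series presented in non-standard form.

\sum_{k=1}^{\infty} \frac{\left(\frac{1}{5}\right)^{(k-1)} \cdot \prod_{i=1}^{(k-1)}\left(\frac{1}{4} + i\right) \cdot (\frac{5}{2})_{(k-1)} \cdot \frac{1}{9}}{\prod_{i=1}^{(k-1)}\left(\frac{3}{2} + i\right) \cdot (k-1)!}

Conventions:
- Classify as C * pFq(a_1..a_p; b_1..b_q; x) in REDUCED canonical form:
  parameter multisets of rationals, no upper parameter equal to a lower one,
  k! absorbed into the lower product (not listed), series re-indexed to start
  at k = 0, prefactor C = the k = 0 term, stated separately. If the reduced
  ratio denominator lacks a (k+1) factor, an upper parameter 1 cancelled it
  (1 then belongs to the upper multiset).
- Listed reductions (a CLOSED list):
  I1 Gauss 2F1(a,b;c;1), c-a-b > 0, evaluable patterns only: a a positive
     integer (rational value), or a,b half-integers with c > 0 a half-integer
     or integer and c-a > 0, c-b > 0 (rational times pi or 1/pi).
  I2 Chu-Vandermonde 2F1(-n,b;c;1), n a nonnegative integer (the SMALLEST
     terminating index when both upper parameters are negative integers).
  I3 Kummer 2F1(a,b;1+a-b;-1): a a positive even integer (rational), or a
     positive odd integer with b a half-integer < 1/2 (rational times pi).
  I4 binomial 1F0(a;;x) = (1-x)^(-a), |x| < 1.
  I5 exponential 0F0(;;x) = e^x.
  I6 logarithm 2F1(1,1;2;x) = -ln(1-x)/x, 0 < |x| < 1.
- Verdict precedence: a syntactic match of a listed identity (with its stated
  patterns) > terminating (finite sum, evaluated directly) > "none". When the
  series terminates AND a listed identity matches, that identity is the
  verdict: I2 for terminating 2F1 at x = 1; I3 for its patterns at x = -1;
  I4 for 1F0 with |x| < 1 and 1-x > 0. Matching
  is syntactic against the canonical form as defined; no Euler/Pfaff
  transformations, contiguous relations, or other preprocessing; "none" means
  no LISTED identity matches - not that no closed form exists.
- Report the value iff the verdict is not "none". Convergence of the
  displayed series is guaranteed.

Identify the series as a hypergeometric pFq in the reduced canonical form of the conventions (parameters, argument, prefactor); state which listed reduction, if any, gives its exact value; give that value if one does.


x = \frac{1}{5} here; the reduced form reads 1F0, upper {\frac{5}{4}}, lower {-}, C = \frac{1}{9}. Verdict: binomial (I4) fires (the 1F0 binomial series: exponent -5/4, x = \frac{1}{5}). Sum: \frac{1}{9} \cdot \left(\frac{4}{5}\right)^{-\frac{5}{4}}.

Structural cue: x = \frac{1}{5} and the running product (C = 1/9) telescopes to a rising factorial.
Consecutive-term ratio: r(k) = \frac{1}{5} * (k+\frac{5}{4}) / [(k+1)] - rational; roots negated = parameters, x = \frac{1}{5}, C = \frac{1}{9}.


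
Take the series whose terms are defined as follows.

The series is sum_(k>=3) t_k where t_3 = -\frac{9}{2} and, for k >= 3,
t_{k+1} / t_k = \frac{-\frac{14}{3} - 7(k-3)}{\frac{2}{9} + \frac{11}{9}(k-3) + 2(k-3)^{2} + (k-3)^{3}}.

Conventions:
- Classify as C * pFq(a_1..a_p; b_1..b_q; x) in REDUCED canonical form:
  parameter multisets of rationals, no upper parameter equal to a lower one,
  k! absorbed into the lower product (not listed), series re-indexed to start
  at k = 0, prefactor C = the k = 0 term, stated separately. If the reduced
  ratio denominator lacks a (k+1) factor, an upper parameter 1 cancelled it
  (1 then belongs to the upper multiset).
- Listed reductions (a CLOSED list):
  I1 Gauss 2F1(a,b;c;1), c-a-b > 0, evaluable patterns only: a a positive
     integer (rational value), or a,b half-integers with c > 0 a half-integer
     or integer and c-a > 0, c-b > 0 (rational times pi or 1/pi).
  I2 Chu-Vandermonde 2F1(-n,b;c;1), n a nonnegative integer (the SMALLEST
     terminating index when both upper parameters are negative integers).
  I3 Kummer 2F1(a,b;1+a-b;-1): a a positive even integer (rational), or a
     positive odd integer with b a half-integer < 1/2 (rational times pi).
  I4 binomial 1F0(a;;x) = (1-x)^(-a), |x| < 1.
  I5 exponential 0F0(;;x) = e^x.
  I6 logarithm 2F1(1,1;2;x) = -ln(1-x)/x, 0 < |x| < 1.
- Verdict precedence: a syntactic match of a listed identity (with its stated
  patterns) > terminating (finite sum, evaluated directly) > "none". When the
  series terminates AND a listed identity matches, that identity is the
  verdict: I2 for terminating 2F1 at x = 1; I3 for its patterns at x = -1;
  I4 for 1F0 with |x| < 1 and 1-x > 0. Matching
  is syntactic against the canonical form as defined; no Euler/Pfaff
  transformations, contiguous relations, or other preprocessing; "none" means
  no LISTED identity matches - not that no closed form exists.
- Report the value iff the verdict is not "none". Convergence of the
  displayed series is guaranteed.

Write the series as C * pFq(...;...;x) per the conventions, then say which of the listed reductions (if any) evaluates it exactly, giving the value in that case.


Prefactor -\frac{9}{2}, argument -7: 0F1 with upper {-} over lower {\frac{1}{3}}. Verdict: none - this 0F1 at x = -7 matches no listed pattern, and upper {-} holds no stopper.

Structural cue: with t_0 = -\frac{9}{2}, the ratio is unreduced: k + 2/3 divides both sides (C = -9/2, x = -7).
Step ratio: r(k) = -7 * 1 / [(k+\frac{1}{3}) (k+1)] - poly over poly, x = -7 from leading terms; C = -\frac{9}{2} at k = 0.


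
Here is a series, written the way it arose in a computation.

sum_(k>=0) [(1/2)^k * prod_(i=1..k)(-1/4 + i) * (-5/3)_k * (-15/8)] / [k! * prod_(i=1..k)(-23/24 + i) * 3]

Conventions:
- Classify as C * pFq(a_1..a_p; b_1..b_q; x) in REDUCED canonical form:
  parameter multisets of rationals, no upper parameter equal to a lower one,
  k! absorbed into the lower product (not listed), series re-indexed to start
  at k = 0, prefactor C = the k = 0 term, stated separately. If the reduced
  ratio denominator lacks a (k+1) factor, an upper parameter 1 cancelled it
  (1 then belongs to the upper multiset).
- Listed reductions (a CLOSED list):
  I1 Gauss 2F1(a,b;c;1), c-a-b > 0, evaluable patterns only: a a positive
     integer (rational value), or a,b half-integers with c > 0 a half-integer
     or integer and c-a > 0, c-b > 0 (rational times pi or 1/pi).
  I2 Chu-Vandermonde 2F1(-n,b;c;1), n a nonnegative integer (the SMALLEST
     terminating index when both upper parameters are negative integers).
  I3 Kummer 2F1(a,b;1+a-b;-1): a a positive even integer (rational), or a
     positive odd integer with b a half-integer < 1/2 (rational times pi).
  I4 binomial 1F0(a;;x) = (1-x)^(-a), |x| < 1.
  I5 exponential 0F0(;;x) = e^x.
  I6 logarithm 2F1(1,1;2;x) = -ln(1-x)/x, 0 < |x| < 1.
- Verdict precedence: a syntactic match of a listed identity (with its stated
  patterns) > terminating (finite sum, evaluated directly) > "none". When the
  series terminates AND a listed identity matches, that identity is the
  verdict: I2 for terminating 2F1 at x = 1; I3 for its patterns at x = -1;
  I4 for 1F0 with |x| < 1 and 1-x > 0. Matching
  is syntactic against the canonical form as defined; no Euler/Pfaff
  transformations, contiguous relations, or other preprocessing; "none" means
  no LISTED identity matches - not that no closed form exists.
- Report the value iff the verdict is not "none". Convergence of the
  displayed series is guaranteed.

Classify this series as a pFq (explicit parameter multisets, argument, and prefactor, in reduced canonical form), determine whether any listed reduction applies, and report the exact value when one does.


The series (x = 1/2) is 2F1: upper {-5/3, 3/4}, lower {1/24}, prefactor -5/8. Verdict: none. Every listed pattern misses the 2F1 form at 1/2, upper {-5/3, 3/4}.

First insight: x = (1/2) and the lower running product (C = -5/8) is a rising factorial.
Consecutive-term ratio: r(k) = (1/2) * (k-5/3) (k+3/4) / [(k+1/24) (k+1)] - rational; roots negated = parameters, x = (1/2), C = -5/8.


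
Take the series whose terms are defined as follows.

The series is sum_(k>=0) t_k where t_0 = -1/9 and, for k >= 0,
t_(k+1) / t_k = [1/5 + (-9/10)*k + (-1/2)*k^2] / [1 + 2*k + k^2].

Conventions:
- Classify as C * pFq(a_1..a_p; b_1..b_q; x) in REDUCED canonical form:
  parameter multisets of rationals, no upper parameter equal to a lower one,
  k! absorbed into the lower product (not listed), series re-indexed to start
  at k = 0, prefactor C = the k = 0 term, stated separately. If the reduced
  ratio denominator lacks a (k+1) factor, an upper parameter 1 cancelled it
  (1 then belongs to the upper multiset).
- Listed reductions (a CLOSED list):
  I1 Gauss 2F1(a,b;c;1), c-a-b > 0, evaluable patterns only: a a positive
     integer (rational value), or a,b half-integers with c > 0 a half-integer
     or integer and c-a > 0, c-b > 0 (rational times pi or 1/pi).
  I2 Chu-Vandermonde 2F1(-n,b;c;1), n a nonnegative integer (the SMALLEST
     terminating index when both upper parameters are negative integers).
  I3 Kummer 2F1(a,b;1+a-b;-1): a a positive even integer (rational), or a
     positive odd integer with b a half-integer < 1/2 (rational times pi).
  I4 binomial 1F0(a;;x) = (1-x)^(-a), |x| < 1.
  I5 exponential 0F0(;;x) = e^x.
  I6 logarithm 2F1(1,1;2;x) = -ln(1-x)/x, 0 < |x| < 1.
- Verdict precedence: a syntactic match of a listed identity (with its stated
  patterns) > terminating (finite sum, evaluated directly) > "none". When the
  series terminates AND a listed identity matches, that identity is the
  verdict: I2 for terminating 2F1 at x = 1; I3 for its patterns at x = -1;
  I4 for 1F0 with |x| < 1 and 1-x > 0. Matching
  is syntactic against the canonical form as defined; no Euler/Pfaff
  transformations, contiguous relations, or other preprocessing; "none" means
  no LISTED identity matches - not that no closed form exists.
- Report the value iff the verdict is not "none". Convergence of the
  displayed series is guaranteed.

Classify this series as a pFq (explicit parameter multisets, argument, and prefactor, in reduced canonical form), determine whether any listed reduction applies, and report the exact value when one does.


The tell: with t_0 = -1/9, the expanded ratio factors over Q; C = -1/9, roots give parameters.
Consecutive-term ratio: r(k) = (-1/2) * (k-1/5) (k+2) / [(k+1) (k+1)] - rational in k, leading ratio (-1/2); with t_0 = -1/9, classification follows.

Classification (C = -1/9): 2F1 with upper {-1/5, 2}, lower {1}, argument x = -1/2. Verdict: none (x = -1/2): each listed identity misses the multisets {-1/5, 2} ; {1}.


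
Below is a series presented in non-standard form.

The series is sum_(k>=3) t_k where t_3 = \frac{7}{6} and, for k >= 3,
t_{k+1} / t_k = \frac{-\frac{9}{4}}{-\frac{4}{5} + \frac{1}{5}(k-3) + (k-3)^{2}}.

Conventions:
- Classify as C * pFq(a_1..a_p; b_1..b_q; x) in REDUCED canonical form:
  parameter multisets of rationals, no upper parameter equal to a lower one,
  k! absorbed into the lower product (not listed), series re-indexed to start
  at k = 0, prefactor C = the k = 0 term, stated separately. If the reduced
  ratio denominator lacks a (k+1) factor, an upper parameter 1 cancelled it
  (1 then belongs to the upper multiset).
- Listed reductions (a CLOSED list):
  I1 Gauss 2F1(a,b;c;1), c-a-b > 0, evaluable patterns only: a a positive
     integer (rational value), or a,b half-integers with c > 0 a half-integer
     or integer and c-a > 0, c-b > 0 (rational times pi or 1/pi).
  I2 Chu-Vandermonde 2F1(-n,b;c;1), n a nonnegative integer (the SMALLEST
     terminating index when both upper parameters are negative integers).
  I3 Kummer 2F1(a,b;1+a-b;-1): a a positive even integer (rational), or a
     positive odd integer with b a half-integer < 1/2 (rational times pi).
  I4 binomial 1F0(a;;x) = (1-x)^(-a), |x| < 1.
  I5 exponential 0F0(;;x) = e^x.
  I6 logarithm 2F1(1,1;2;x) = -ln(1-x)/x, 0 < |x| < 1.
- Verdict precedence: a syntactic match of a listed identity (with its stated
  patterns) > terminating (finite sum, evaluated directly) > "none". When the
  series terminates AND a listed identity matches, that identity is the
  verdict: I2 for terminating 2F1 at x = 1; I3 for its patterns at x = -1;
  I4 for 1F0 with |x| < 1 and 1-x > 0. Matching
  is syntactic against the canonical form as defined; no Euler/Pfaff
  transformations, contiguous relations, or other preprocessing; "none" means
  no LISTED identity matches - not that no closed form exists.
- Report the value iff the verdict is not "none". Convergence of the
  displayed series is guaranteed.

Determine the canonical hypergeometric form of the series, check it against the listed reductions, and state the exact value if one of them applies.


At argument -\frac{9}{4}: a 0F1 with upper {-}, lower {-\frac{4}{5}}, scaled by C = \frac{7}{6}. Verdict: none. Every listed pattern misses the 0F1 form at -\frac{9}{4}, upper {-}.

The tell: x = -\frac{9}{4} and roots of the ratio polynomials (C = 7/6, x = -9/4) are the negated parameters.
Term ratio: r(k) = -\frac{9}{4} * 1 / [(k-\frac{4}{5}) (k+1)] - poly over poly, x = -\frac{9}{4} from leading terms; C = \frac{7}{6} at k = 0.


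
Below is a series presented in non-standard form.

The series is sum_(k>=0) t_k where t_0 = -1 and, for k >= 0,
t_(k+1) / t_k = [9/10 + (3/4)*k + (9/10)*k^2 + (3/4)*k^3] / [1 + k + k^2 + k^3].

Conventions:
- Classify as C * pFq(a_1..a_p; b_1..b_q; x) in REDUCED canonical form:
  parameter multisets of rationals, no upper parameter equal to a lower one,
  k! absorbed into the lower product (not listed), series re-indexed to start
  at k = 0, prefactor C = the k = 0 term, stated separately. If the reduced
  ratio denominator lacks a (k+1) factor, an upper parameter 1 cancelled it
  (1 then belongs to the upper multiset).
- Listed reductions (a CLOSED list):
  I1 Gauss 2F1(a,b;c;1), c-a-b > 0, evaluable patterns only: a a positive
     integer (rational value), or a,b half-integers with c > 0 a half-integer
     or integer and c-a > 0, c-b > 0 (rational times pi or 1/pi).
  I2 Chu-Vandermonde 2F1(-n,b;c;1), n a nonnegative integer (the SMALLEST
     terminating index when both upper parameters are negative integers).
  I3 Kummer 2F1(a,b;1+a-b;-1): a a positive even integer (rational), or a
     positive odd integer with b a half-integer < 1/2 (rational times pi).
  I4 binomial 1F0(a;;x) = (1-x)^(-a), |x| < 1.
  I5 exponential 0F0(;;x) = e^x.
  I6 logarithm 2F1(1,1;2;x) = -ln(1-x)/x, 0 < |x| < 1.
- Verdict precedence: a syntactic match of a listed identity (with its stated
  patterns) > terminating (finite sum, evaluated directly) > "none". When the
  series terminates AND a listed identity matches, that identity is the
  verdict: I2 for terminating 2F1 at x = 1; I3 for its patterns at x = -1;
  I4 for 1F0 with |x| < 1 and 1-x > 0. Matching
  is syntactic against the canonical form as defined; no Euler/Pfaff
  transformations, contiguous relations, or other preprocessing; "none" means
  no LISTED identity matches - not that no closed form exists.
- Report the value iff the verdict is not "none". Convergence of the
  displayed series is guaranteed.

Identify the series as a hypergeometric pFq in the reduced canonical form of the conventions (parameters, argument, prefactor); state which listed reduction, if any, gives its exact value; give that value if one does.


Prefactor -1, argument 3/4: 1F0 with upper {6/5} over lower {-}. Verdict: the I4 binomial reduction applies (the 1F0 binomial series: exponent -6/5, x = 3/4). Hence: (-1) * (1/4)^(-6/5).

Structural cue: t_0 = -1 here, and the expanded ratio factors over Q; C = -1, roots give parameters.
Adjacent-term ratio: r(k) = (3/4) * (k+6/5) / [(k+1)] - rational; roots negated = parameters, x = (3/4), C = -1.


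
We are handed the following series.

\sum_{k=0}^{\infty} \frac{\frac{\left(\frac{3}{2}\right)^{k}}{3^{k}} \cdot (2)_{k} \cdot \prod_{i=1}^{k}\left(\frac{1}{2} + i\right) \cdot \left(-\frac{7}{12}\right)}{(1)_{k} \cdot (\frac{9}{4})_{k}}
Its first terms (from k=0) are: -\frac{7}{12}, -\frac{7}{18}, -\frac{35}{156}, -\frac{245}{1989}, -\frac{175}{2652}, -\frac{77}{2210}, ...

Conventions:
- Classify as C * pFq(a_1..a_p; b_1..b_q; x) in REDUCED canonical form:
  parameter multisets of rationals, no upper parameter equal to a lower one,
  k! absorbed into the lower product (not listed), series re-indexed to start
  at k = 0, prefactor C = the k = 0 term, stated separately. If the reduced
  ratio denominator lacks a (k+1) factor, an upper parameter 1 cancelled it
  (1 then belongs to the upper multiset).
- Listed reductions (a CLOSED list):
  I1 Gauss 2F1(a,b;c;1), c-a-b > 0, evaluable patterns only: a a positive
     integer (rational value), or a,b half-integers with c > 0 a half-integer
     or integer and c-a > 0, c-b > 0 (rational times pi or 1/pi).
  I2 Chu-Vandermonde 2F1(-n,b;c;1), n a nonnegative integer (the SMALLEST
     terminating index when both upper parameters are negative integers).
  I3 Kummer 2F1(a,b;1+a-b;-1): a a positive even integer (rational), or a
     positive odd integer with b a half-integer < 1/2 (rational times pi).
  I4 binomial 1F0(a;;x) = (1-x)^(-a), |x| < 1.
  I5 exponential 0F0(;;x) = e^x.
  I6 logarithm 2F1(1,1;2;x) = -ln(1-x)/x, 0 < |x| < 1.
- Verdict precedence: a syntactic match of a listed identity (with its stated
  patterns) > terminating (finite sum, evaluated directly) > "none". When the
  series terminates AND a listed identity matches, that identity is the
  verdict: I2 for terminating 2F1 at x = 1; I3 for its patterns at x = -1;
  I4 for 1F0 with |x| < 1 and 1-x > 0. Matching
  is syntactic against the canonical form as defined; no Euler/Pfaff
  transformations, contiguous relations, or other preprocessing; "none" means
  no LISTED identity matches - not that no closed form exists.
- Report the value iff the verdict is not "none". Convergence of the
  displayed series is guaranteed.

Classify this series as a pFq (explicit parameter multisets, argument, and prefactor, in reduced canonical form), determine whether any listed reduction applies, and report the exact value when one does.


Canonical form: C = -\frac{7}{12} times 2F1 with upper {\frac{3}{2}, 2}, lower {\frac{9}{4}}, x = \frac{1}{2}. Verdict: none. A 2F1 with upper {\frac{3}{2}, 2} fits none of I1-I6 at x = \frac{1}{2}; the sum runs forever.

Key step: t_0 = -\frac{7}{12} here, and the two k-th powers (prefactor -7/12) combine into one argument.
Step ratio: r(k) = \frac{1}{2} * (k+\frac{3}{2}) (k+2) / [(k+\frac{9}{4}) (k+1)] - rational in k. x = \frac{1}{2}; t_0 = -\frac{7}{12}; negate the roots.


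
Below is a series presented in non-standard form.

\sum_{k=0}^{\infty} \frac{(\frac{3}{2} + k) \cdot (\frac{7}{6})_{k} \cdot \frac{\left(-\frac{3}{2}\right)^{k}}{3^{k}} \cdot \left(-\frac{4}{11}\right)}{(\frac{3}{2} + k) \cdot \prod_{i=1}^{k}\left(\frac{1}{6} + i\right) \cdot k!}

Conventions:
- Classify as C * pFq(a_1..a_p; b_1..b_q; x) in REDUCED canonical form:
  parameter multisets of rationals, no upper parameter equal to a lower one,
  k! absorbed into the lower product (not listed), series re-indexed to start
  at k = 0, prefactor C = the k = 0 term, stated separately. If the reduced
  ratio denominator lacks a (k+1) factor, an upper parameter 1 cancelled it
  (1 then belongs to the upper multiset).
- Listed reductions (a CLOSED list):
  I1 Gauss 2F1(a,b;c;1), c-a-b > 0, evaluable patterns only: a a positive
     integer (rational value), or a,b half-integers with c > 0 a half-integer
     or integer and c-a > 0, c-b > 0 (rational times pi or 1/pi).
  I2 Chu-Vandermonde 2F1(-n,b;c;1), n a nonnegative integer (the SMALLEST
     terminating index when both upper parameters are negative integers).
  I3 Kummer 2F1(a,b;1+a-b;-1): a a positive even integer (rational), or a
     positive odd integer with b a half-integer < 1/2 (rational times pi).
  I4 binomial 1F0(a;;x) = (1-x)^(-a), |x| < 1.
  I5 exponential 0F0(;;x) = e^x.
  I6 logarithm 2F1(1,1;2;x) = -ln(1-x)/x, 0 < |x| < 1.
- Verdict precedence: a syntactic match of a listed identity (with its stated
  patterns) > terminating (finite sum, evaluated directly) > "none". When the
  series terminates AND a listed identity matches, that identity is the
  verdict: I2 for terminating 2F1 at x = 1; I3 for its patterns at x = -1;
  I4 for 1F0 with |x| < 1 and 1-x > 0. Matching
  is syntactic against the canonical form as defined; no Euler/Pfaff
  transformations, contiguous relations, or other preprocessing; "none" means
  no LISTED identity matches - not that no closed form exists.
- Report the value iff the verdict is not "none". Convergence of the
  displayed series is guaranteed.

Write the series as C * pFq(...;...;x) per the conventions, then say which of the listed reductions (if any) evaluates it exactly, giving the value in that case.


Prefactor -\frac{4}{11}, argument -\frac{1}{2}: 0F0 with upper {-} over lower {-}. Verdict: exponential (I5) applies (the 0F0 exponential series at x = -\frac{1}{2}). Exact value: \left(-\frac{4}{11}\right) \cdot e^{-\frac{1}{2}}.

Key observation: t_0 = -\frac{4}{11} here, and the lower running product (prefactor -4/11) is a rising factorial.
Step ratio: r(k) = -\frac{1}{2} * 1 / [(k+1)] - rational in k, leading ratio -\frac{1}{2}; with t_0 = -\frac{4}{11}, classification follows.


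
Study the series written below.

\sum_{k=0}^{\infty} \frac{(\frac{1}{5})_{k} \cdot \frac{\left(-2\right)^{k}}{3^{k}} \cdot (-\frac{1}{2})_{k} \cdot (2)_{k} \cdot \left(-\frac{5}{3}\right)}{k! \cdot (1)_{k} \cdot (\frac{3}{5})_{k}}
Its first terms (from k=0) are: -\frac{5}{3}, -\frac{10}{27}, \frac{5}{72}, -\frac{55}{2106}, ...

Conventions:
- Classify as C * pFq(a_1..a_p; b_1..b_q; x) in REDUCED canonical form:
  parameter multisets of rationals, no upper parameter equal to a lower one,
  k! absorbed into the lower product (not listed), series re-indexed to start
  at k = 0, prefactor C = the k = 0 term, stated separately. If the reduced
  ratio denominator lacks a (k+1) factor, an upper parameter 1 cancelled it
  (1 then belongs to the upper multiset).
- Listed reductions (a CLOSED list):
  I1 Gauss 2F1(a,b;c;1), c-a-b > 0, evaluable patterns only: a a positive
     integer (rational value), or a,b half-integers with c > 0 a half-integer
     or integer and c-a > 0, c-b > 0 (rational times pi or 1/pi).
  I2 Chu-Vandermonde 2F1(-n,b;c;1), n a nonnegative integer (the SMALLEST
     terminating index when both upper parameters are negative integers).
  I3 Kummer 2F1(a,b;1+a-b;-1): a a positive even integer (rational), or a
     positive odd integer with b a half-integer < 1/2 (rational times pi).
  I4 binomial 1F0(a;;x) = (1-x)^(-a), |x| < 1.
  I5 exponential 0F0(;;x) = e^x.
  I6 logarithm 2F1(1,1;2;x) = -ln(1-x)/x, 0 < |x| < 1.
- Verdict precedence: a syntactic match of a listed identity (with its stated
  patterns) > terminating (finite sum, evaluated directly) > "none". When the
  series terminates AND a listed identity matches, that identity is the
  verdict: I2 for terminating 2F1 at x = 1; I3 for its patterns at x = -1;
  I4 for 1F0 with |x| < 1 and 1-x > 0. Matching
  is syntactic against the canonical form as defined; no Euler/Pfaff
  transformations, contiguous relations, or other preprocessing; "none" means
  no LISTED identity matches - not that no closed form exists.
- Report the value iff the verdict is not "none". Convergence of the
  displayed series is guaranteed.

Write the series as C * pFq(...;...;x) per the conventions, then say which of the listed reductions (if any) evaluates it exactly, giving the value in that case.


With C = -\frac{5}{3}: the canonical form is 3F2(-\frac{1}{2}, \frac{1}{5}, 2; \frac{3}{5}, 1; -\frac{2}{3}). Verdict: none (x = -\frac{2}{3}): each listed identity misses the multisets {-\frac{1}{2}, \frac{1}{5}, 2} ; {\frac{3}{5}, 1}.

Structural cue: from the first term -\frac{5}{3}: (1)_k (prefactor -5/3) is k! itself.
Ratio: r(k) = -\frac{2}{3} * (k-\frac{1}{2}) (k+\frac{1}{5}) (k+2) / [(k+\frac{3}{5}) (k+1) (k+1)] - poly over poly, x = -\frac{2}{3} from leading terms; C = -\frac{5}{3} at k = 0.


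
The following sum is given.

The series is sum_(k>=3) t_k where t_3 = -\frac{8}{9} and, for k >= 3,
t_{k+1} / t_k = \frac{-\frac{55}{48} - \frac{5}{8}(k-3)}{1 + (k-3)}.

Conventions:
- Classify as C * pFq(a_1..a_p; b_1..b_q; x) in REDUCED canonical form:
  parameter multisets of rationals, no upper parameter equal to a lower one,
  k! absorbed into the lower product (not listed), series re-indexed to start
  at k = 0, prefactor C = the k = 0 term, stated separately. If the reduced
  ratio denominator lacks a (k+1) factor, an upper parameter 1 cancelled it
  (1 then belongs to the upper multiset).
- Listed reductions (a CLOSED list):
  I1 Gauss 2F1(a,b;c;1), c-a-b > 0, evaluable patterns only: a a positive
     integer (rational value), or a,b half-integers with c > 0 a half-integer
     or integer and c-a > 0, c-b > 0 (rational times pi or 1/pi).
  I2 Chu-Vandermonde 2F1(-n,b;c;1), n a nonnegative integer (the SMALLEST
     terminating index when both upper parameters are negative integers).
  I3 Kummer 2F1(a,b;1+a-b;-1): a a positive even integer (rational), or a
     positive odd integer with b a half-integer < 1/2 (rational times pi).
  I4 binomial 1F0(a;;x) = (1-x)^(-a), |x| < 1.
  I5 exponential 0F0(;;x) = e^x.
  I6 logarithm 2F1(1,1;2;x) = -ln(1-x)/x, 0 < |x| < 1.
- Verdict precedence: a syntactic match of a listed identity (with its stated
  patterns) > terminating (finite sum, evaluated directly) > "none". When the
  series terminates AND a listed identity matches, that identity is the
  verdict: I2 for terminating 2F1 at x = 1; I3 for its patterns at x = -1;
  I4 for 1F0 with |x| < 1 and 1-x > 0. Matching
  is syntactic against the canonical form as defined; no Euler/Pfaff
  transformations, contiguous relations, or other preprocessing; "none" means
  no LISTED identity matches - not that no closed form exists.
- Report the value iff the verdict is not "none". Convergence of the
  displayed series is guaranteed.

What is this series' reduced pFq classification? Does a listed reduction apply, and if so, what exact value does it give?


Classification (C = -\frac{8}{9}): 1F0 with upper {\frac{11}{6}}, lower {-}, argument x = -\frac{5}{8}. Verdict: this is the binomial series (I4) (the 1F0 binomial series: exponent -11/6, x = -\frac{5}{8}). Exact value: \left(-\frac{8}{9}\right) \cdot \left(\frac{13}{8}\right)^{-\frac{11}{6}}.

Structural cue: t_0 being -\frac{8}{9}, roots of the ratio polynomials (C = -8/9) are the negated parameters.
Ratio: r(k) = -\frac{5}{8} * (k+\frac{11}{6}) / [(k+1)] - poly over poly, x = -\frac{5}{8} from leading terms; C = -\frac{8}{9} at k = 0.


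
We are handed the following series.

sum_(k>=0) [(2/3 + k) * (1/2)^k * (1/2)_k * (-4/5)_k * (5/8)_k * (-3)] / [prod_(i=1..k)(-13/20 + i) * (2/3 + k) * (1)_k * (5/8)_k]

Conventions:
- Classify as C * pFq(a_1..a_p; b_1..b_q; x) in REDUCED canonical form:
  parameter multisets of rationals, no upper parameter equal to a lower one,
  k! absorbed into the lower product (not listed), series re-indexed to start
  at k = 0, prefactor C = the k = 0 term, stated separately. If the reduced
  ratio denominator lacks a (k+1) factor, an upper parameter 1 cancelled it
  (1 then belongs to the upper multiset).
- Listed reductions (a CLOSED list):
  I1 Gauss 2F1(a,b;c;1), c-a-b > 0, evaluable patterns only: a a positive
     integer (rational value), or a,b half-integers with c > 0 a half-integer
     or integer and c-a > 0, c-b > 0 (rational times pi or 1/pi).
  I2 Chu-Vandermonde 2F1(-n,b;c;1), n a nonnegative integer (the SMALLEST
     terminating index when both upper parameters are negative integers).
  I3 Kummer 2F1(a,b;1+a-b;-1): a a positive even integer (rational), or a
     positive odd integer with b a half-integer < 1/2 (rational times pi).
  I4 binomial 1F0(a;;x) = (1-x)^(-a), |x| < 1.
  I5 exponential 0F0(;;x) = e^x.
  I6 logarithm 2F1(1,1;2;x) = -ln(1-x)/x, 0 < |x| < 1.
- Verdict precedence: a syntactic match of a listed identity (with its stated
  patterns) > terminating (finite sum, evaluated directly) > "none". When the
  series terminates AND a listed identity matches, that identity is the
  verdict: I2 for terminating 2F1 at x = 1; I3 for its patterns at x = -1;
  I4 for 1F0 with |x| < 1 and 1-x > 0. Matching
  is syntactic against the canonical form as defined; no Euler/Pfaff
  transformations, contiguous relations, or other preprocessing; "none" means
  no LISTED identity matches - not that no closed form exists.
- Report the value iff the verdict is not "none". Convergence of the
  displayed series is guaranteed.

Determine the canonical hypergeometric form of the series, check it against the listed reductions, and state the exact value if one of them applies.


Prefactor -3, argument 1/2: 2F1 with upper {-4/5, 1/2} over lower {7/20}. Verdict: none. A 2F1 with upper {-4/5, 1/2} fits none of I1-I6 at x = 1/2; the sum runs forever.

First insight: from the first term -3: the parameter 5/8 appears in both the upper and lower lists and cancels (alongside the other common factor).
Adjacent-term ratio: r(k) = (1/2) * (k-4/5) (k+1/2) / [(k+7/20) (k+1)] - rational; roots negated = parameters, x = (1/2), C = -3.


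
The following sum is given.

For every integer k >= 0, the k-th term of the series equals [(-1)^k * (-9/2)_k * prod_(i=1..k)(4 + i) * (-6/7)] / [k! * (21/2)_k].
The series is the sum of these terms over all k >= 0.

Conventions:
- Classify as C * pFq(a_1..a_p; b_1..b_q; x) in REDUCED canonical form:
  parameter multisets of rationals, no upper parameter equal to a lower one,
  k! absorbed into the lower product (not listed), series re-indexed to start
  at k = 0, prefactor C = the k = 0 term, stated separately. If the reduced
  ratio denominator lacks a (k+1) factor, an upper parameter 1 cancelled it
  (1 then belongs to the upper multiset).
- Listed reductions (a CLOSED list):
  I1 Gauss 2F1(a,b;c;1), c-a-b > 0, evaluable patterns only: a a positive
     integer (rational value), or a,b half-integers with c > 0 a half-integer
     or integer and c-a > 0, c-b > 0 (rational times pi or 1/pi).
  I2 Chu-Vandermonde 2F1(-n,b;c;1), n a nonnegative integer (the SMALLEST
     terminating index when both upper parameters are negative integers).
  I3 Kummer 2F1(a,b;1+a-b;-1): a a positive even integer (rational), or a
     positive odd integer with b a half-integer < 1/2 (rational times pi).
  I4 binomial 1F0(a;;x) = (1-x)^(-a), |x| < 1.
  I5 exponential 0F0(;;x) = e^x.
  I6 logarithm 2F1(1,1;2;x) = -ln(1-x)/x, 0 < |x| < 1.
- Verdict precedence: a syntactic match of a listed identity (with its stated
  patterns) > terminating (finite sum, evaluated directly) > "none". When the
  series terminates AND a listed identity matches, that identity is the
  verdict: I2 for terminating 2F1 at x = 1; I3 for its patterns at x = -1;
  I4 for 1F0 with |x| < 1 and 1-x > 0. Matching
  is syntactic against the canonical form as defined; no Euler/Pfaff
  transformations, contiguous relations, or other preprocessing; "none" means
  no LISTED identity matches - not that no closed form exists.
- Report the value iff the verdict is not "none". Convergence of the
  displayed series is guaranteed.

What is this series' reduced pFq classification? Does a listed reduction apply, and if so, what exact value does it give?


At argument -1: a 2F1 with upper {-9/2, 5}, lower {21/2}, scaled by C = -6/7. Verdict: this is Kummer (I3) (x = -1; c = 21/2 equals 1+a-b for upper {-9/2, 5}: listed pattern). Exact value: (-6235515/3670016) * pi.

The tell: t_0 = -6/7 here, and the running product (prefactor -6/7) telescopes to a rising factorial.
Adjacent-term ratio: r(k) = (-1) * (k-9/2) (k+5) / [(k+21/2) (k+1)] - rational in k. x = (-1); t_0 = -6/7; negate the roots.


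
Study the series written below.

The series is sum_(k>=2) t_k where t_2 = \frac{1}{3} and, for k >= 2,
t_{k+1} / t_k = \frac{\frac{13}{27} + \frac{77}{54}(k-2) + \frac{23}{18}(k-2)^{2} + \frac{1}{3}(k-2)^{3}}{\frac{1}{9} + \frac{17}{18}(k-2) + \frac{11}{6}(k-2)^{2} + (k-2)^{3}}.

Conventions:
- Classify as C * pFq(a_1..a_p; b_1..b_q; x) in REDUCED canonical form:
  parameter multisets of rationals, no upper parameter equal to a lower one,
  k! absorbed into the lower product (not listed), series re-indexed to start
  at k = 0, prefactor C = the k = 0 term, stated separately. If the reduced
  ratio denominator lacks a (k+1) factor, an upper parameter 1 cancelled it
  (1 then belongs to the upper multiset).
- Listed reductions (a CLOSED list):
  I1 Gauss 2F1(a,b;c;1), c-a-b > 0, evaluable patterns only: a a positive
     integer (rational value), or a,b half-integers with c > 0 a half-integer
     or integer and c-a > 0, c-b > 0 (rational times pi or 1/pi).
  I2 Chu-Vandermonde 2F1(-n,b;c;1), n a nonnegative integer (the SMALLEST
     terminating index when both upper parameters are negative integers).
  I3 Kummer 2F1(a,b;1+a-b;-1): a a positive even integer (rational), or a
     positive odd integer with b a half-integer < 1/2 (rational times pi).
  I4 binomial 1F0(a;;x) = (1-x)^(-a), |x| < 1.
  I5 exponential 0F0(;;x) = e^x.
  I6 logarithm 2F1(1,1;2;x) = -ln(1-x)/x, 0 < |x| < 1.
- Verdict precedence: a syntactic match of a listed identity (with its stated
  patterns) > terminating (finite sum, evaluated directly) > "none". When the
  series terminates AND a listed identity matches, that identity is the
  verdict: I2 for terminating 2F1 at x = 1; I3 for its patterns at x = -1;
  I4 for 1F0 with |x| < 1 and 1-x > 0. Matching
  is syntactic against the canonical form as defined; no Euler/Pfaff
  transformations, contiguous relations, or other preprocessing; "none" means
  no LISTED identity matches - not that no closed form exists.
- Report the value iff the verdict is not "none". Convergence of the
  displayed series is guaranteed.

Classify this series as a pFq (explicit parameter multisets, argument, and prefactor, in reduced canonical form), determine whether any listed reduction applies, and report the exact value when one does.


Structural cue: t_0 = \frac{1}{3} here, and roots of the ratio polynomials (C = 1/3, x = 1/3) are the negated parameters.
Step ratio: r(k) = \frac{1}{3} * (k+1) (k+\frac{13}{6}) / [(k+\frac{1}{6}) (k+1)] - rational in k, leading ratio \frac{1}{3}; with t_0 = \frac{1}{3}, classification follows.

Classification (C = \frac{1}{3}): 2F1 with upper {1, \frac{13}{6}}, lower {\frac{1}{6}}, argument x = \frac{1}{3}. Verdict: none. Every listed pattern misses the 2F1 form at \frac{1}{3}, upper {1, \frac{13}{6}}.


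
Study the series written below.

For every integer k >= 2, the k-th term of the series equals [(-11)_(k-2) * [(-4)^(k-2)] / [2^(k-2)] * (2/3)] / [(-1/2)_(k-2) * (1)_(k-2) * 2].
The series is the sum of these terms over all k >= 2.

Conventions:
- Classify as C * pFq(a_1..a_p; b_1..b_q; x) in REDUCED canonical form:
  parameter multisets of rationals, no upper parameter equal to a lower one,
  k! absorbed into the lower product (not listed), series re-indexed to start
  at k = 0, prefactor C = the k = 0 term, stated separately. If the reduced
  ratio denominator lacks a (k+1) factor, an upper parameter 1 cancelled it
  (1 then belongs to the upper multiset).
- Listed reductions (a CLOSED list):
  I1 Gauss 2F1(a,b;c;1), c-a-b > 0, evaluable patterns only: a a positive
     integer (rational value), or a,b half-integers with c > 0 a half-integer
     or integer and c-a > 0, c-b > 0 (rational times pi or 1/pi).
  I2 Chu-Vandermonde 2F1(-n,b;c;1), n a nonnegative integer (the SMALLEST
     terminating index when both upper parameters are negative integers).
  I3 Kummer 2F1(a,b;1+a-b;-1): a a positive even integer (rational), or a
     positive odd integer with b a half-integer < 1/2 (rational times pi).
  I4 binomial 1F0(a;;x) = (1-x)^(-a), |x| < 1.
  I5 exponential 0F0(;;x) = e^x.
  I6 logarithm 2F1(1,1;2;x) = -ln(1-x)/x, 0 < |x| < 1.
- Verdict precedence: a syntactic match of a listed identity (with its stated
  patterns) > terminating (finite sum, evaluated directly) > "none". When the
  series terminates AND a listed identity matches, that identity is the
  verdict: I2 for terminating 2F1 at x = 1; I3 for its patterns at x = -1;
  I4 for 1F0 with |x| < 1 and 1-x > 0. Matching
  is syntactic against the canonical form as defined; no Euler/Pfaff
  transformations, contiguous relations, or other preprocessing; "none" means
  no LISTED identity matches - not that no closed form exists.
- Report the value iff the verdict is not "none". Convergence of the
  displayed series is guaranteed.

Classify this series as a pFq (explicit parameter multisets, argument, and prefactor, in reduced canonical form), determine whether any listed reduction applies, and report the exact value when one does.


This is 1/3 * 1F1(-11; -1/2; -2) in reduced canonical form. Verdict: terminating. With -11 upstairs the series is a 12-term polynomial sum; evaluated term by term. Its exact value is -11255244159713/1964187225.

Key step: t_0 = 1/3 here, and the two k-th powers (prefactor 1/3) combine into one argument.
Step ratio: r(k) = (-2) * (k-11) / [(k-1/2) (k+1)] - rational; roots negated = parameters, x = (-2), C = 1/3.


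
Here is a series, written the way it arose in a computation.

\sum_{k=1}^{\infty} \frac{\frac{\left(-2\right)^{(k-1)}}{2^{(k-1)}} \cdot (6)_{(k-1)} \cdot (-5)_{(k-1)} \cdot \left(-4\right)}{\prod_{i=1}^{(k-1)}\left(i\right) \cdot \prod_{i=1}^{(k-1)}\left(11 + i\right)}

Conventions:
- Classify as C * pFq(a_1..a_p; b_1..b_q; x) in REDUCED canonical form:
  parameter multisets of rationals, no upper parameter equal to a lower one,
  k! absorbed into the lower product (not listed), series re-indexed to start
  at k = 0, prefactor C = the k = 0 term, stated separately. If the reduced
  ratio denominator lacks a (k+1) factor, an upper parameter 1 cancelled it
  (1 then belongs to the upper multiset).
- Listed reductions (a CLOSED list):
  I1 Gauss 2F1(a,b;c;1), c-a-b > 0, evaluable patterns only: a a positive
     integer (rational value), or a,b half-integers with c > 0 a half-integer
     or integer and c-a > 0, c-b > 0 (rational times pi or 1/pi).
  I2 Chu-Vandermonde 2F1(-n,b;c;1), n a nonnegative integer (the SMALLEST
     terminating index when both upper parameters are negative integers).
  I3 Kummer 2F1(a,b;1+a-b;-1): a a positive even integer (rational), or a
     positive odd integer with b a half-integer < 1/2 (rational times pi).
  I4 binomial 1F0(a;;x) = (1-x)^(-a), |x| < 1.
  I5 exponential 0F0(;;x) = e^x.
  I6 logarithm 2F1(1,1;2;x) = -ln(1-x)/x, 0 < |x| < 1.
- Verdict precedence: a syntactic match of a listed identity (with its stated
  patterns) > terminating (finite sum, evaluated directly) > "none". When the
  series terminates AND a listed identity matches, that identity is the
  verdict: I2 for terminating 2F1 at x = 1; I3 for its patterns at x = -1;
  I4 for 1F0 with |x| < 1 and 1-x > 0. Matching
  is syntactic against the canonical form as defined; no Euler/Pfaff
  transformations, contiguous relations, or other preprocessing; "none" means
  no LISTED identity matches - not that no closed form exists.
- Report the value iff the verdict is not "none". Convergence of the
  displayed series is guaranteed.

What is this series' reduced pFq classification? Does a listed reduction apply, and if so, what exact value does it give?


Classification (C = -4): 2F1 with upper {-5, 6}, lower {12}, argument x = -1. Verdict: this is Kummer's theorem (I3) (x = -1; c = 12 equals 1+a-b for upper {-5, 6}: listed pattern). Hence: -33.

The tell: x = -1 and the two k-th powers (prefactor -4) combine into one argument.
Term ratio: r(k) = -1 * (k-5) (k+6) / [(k+12) (k+1)] - rational in k, leading ratio -1; with t_0 = -4, classification follows.
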